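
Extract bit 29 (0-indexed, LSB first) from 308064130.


0b10010010111001010111110000010, position 29 = 0

0


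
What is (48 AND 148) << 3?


Step 1: 48 & 148 = 16
Step 2: 16 << 3 = 128

128


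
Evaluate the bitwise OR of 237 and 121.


0b11101101 | 0b1111001 = 0b11111101 = 253

253


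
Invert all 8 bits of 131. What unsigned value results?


131 ^ 255 = 124

124


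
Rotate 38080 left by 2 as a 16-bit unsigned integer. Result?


Rotate 0b1001010011000000 left by 2 (16-bit) = 0b101001100000010 = 21250

21250


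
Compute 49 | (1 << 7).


49 | (1 << 7) = 49 | 128 = 177

177


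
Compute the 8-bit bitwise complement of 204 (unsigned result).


~0b11001100 = 0b110011 = 51 (8-bit unsigned)

51


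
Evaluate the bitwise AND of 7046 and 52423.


0b1101110000110 & 0b1100110011000111 = 0b100010000110 = 2182

2182


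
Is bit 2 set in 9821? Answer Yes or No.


0b10011001011101, bit 2 = 1. Yes

Yes


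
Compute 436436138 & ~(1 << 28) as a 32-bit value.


436436138 & ~(1 << 28) = 168000682

168000682


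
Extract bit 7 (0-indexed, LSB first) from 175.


0b10101111, position 7 = 1

1


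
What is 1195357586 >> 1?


0b1000111001111111011010110010010 >> 1 = 0b100011100111111101101011001001 = 597678793

597678793


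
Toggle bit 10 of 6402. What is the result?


6402 ^ (1 << 10) = 6402 ^ 1024 = 7426

7426


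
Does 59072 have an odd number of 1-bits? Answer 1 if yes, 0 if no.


0b1110011011000000 has 7 ones => parity 1

1


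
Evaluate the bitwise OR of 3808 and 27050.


0b111011100000 | 0b110100110101010 = 0b110111111101010 = 28650

28650


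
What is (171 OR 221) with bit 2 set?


Step 1: 171 | 221 = 255
Step 2: 255 | (1 << 2) = 255 | 4 = 255

255


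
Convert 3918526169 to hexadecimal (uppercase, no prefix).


3918526169 = E98FF6D9 hex

E98FF6D9


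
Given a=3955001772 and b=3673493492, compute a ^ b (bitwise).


3955001772 ^ 3673493492 = 826902104

826902104


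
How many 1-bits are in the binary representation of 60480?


0b1110110001000000 has 6 set bits

6


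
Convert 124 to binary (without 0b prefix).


124 = 1111100 in binary

1111100


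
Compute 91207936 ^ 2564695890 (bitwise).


0b101011011111011100100000000 ^ 0b10011000110111100010011101010010 = 0b10011101101100011001111001010010 = 2645663314

2645663314


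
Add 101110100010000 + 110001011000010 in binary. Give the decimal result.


101110100010000 + 110001011000010 = 1011111111010010 = 49106

49106


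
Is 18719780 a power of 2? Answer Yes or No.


0b1000111011010010000100100. Multiple bits set => No

No


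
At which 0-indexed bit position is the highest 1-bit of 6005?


0b1011101110101. Highest set bit at position 12

12


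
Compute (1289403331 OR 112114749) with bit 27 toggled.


Step 1: 1289403331 | 112114749 = 1325318143
Step 2: 1325318143 ^ (1 << 27) = 1325318143 ^ 134217728 = 1191100415

1191100415


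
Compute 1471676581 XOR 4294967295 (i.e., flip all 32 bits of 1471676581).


1471676581 ^ 4294967295 = 2823290714

2823290714


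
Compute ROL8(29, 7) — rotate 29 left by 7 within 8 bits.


Rotate 0b11101 left by 7 (8-bit) = 0b10001110 = 142

142


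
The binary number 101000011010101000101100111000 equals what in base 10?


101000011010101000101100111000 in decimal = 678071096

678071096


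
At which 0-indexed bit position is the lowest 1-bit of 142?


0b10001110. Lowest set bit at position 1

1


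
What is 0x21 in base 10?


21 hex = 33 decimal

33


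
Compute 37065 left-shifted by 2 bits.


0b1001000011001001 << 2 = 0b100100001100100100 = 148260

148260


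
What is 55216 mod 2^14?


55216 & 16383 = 6064

6064


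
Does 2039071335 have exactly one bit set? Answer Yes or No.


0b1111001100010011100001001100111. Multiple bits set => No

No


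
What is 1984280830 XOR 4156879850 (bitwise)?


0b1110110010001011011100011111110 ^ 0b11110111110001001111001111101010 = 0b10000001100000010100101100010100 = 2172734228

2172734228


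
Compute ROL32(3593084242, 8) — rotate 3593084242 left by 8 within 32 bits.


Rotate 0b11010110001010100001110101010010 left by 8 (32-bit) = 0b101010000111010101001011010110 = 706564822

706564822


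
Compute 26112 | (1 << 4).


26112 | (1 << 4) = 26112 | 16 = 26128

26128


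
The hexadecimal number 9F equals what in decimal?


9F hex = 159 decimal

159


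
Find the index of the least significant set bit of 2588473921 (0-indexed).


0b10011010010010001111101001000001. Lowest set bit at position 0

0


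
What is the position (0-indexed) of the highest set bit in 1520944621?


0b1011010101001111100010111101101. Highest set bit at position 30

30


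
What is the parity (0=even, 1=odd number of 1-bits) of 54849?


0b1101011001000001 has 7 ones => parity 1

1


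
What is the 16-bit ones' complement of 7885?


7885 ^ 65535 = 57650

57650


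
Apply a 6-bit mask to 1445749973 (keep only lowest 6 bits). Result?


1445749973 & 63 = 21

21


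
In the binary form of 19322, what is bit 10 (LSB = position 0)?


0b100101101111010, position 10 = 0

0


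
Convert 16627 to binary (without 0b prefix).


16627 = 100000011110011 in binary

100000011110011


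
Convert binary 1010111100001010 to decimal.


1010111100001010 in decimal = 44810

44810


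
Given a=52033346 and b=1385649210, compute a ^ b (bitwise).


52033346 ^ 1385649210 = 1368302456

1368302456


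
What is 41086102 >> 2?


0b10011100101110110010010110 >> 2 = 0b100111001011101100100101 = 10271525

10271525


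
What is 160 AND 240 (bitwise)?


0b10100000 & 0b11110000 = 0b10100000 = 160

160


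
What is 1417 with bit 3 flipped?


1417 ^ (1 << 3) = 1417 ^ 8 = 1409

1409


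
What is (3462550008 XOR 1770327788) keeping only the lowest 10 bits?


Step 1: 3462550008 ^ 1770327788 = 2816958228
Step 2: 2816958228 & 1023 = 788

788


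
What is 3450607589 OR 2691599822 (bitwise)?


0b11001101101011000001011111100101 | 0b10100000011011101000110111001110 = 0b11101101111011101001111111101111 = 3991838703

3991838703


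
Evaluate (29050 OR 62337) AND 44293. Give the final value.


Step 1: 29050 | 62337 = 62459
Step 2: 62459 & 44293 = 41217

41217


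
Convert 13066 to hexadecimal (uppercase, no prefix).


13066 = 330A hex

330A


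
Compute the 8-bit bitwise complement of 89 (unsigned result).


~0b1011001 = 0b10100110 = 166 (8-bit unsigned)

166


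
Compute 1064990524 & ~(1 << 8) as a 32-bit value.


1064990524 & ~(1 << 8) = 1064990268

1064990268


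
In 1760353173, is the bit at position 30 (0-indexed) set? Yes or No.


0b1101000111011001101101110010101, bit 30 = 1. Yes

Yes


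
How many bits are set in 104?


0b1101000 has 3 set bits

3


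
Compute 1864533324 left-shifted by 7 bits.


0b1101111001000101000010101001100 << 7 = 0b11011110010001010000101010011000000000 = 238660265472

238660265472


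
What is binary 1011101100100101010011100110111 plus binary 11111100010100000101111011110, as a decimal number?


1011101100100101010011100110111 + 11111100010100000101111011110 = 1111101000111001011001100010101 = 2099032853

2099032853


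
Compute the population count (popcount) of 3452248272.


0b11001101110001010010000011010000 has 13 set bits

13


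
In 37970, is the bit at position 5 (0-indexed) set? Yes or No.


0b1001010001010010, bit 5 = 0. No

No


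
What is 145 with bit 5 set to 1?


145 | (1 << 5) = 145 | 32 = 177

177


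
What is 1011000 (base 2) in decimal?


1011000 in decimal = 88

88


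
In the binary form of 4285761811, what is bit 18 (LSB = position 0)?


0b11111111011100111000100100010011, position 18 = 0

0


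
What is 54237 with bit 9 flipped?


54237 ^ (1 << 9) = 54237 ^ 512 = 53725

53725


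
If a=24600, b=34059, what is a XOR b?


24600 ^ 34059 = 58643

58643


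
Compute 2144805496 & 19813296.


0b1111111110101110010001001111000 & 0b1001011100101001110110000 = 0b1000001100000001000110000 = 17170992

17170992


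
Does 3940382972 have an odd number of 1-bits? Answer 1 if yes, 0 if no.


0b11101010110111010111100011111100 has 21 ones => parity 1

1


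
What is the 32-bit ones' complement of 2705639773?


2705639773 ^ 4294967295 = 1589327522

1589327522


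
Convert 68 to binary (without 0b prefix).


68 = 1000100 in binary

1000100


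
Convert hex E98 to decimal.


E98 hex = 3736 decimal

3736


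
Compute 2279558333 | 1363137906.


0b10000111110111110100110010111101 | 0b1010001001111111101010101110010 = 0b11010111111111111101110111111111 = 3623869951

3623869951


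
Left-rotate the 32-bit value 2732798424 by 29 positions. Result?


Rotate 0b10100010111000110011000111011000 left by 29 (32-bit) = 0b10100010111000110011000111011 = 341599803

341599803


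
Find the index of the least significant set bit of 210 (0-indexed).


0b11010010. Lowest set bit at position 1

1


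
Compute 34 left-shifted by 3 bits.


0b100010 << 3 = 0b100010000 = 272

272


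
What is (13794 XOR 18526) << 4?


Step 1: 13794 ^ 18526 = 32188
Step 2: 32188 << 4 = 515008

515008


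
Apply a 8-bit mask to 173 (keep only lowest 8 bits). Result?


173 & 255 = 173

173


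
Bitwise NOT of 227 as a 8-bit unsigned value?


~0b11100011 = 0b11100 = 28 (8-bit unsigned)

28


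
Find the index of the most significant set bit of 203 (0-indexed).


0b11001011. Highest set bit at position 7

7


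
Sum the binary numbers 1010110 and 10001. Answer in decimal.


1010110 + 10001 = 1100111 = 103

103


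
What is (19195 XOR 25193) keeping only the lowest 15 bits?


Step 1: 19195 ^ 25193 = 10386
Step 2: 10386 & 32767 = 10386

10386


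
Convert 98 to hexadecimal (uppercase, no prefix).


98 = 62 hex

62


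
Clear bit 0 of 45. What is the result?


45 & ~(1 << 0) = 44

44


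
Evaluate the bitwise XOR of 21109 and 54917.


0b101001001110101 ^ 0b1101011010000101 = 0b1000010011110000 = 34032

34032


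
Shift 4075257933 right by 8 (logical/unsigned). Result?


0b11110010111001111000000001001101 >> 8 = 0b111100101110011110000000 = 15918976

15918976


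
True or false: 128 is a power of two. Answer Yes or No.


0b10000000. Only one bit set => Yes

Yes


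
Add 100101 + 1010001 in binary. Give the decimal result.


100101 + 1010001 = 1110110 = 118

118


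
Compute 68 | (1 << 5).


68 | (1 << 5) = 68 | 32 = 100

100


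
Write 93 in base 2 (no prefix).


93 = 1011101 in binary

1011101


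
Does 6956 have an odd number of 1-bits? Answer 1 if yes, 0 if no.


0b1101100101100 has 7 ones => parity 1

1


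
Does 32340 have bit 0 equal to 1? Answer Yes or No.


0b111111001010100, bit 0 = 0. No

No


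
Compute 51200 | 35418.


0b1100100000000000 | 0b1000101001011010 = 0b1100101001011010 = 51802

51802


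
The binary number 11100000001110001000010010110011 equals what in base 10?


11100000001110001000010010110011 in decimal = 3761800371

3761800371


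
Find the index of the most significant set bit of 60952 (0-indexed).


0b1110111000011000. Highest set bit at position 15

15


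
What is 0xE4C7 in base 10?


E4C7 hex = 58567 decimal

58567


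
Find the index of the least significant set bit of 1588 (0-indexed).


0b11000110100. Lowest set bit at position 2

2


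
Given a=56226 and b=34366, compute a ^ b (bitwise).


56226 ^ 34366 = 23964

23964


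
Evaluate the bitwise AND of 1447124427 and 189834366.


0b1010110010000010101110111001011 & 0b1011010100001010010001111110 = 0b10010000000000010001001010 = 37749834

37749834


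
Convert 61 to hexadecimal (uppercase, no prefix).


61 = 3D hex

3D


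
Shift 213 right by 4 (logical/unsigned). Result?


0b11010101 >> 4 = 0b1101 = 13

13


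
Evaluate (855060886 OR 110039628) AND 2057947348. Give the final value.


Step 1: 855060886 | 110039628 = 922694622
Step 2: 922694622 & 2057947348 = 849936596

849936596


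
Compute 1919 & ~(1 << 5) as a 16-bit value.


1919 & ~(1 << 5) = 1887

1887


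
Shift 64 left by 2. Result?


0b1000000 << 2 = 0b100000000 = 256

256


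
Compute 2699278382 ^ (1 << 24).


2699278382 ^ (1 << 24) = 2699278382 ^ 16777216 = 2716055598

2716055598


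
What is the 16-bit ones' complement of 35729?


35729 ^ 65535 = 29806

29806


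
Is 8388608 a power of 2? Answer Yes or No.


0b100000000000000000000000. Only one bit set => Yes

Yes


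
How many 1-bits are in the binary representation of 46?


0b101110 has 4 set bits

4


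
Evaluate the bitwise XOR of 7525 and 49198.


0b1110101100101 ^ 0b1100000000101110 = 0b1101110101001011 = 56651

56651


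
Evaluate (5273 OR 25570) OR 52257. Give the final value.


Step 1: 5273 | 25570 = 30715
Step 2: 30715 | 52257 = 65531

65531


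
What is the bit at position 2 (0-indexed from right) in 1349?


0b10101000101, position 2 = 1

1


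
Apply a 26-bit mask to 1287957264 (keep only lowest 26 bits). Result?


1287957264 & 67108863 = 12888848

12888848


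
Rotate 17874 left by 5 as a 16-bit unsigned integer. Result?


Rotate 0b100010111010010 left by 5 (16-bit) = 0b1011101001001000 = 47688

47688


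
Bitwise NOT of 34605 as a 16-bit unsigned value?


~0b1000011100101101 = 0b111100011010010 = 30930 (16-bit unsigned)

30930


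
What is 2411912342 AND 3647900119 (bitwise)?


0b10001111110000101101110010010110 & 0b11011001011011101000100111010111 = 0b10001001010000101000100010010110 = 2302838934

2302838934


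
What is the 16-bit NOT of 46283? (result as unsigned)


~0b1011010011001011 = 0b100101100110100 = 19252 (16-bit unsigned)

19252


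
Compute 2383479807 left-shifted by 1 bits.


0b10001110000100010000001111111111 << 1 = 0b100011100001000100000011111111110 = 4766959614

4766959614


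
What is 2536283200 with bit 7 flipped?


2536283200 ^ (1 << 7) = 2536283200 ^ 128 = 2536283328

2536283328


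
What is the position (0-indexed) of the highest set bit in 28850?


0b111000010110010. Highest set bit at position 14

14


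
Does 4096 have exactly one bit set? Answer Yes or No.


0b1000000000000. Only one bit set => Yes

Yes


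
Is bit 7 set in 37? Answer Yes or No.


0b100101, bit 7 = 0. No

No


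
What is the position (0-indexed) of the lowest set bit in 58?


0b111010. Lowest set bit at position 1

1


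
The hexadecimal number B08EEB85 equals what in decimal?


B08EEB85 hex = 2962156421 decimal

2962156421


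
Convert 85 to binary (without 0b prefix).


85 = 1010101 in binary

1010101


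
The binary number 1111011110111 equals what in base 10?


1111011110111 in decimal = 7927

7927


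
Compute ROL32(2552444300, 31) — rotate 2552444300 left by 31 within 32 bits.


Rotate 0b10011000001000110011010110001100 left by 31 (32-bit) = 0b1001100000100011001101011000110 = 1276222150

1276222150


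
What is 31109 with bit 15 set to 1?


31109 | (1 << 15) = 31109 | 32768 = 63877

63877


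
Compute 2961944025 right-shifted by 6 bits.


0b10110000100010111010110111011001 >> 6 = 0b10110000100010111010110111 = 46280375

46280375


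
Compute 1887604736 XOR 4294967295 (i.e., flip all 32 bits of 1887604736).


1887604736 ^ 4294967295 = 2407362559

2407362559


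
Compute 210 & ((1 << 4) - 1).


210 & 15 = 2

2


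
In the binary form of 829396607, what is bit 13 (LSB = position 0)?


0b110001011011111001011001111111, position 13 = 0

0


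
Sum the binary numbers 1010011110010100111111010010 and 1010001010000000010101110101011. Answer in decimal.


1010011110010100111111010010 + 1010001010000000010101110101011 = 1011011101110010111101101111101 = 1538882429

1538882429


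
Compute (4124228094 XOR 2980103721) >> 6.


Step 1: 4124228094 ^ 2980103721 = 1148354519
Step 2: 1148354519 >> 6 = 17943039

17943039


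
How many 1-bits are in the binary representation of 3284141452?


0b11000011110000000000010110001100 has 11 set bits

11


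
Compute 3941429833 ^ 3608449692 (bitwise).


0b11101010111011010111001001001001 ^ 0b11010111000101001001001010011100 = 0b111101111110011110000011010101 = 1039786197

1039786197


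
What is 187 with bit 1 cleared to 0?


187 & ~(1 << 1) = 185

185


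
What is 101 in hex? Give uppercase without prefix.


101 = 65 hex

65


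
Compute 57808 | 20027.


0b1110000111010000 | 0b100111000111011 = 0b1110111111111011 = 61435

61435


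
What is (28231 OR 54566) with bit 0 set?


Step 1: 28231 | 54566 = 65383
Step 2: 65383 | (1 << 0) = 65383 | 1 = 65383

65383


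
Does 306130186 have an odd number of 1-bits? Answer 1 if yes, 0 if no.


0b10010001111110010110100001010 has 14 ones => parity 0

0


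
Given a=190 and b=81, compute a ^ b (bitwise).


190 ^ 81 = 239

239


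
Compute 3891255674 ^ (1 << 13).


3891255674 ^ (1 << 13) = 3891255674 ^ 8192 = 3891263866

3891263866


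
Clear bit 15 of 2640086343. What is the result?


2640086343 & ~(1 << 15) = 2640053575

2640053575


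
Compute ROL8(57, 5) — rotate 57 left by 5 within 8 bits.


Rotate 0b111001 left by 5 (8-bit) = 0b100111 = 39

39


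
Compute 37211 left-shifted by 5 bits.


0b1001000101011011 << 5 = 0b100100010101101100000 = 1190752

1190752


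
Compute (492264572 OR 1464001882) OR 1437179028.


Step 1: 492264572 | 1464001882 = 1599602046
Step 2: 1599602046 | 1437179028 = 1610612222

1610612222


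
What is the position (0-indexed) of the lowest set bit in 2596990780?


0b10011010110010101110111100111100. Lowest set bit at position 2

2


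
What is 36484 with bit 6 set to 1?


36484 | (1 << 6) = 36484 | 64 = 36548

36548


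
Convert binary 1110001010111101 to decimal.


1110001010111101 in decimal = 58045

58045


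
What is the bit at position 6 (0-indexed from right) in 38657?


0b1001011100000001, position 6 = 0

0


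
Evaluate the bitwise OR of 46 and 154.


0b101110 | 0b10011010 = 0b10111110 = 190

190


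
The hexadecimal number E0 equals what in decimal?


E0 hex = 224 decimal

224


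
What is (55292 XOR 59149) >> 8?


Step 1: 55292 ^ 59149 = 12529
Step 2: 12529 >> 8 = 48

48


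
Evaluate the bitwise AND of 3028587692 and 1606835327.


0b10110100100001001001010010101100 & 0b1011111110001100101110001111111 = 0b10100100001000001010000101100 = 344200236

344200236


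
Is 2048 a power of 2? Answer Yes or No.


0b100000000000. Only one bit set => Yes

Yes


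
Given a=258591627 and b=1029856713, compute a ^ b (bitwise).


258591627 ^ 1029856713 = 839620162

839620162


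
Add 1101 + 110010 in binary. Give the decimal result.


1101 + 110010 = 111111 = 63

63


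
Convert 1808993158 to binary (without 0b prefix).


1808993158 = 1101011110100110000101110000110 in binary

1101011110100110000101110000110


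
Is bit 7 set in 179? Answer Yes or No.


0b10110011, bit 7 = 1. Yes

Yes


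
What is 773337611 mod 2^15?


773337611 & 32767 = 12811

12811


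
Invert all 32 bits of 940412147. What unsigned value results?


940412147 ^ 4294967295 = 3354555148

3354555148


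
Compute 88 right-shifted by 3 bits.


0b1011000 >> 3 = 0b1011 = 11

11


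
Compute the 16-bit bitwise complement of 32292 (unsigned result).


~0b111111000100100 = 0b1000000111011011 = 33243 (16-bit unsigned)

33243


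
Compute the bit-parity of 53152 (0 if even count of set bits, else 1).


0b1100111110100000 has 8 ones => parity 0

0


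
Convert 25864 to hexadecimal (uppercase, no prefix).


25864 = 6508 hex

6508


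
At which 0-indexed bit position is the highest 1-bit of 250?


0b11111010. Highest set bit at position 7

7


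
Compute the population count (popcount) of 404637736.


0b11000000111100100100000101000 has 10 set bits

10


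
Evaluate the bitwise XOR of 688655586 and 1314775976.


0b101001000011000000110011100010 ^ 0b1001110010111011110001110101000 = 0b1100111010100011110111101001010 = 1733422922

1733422922


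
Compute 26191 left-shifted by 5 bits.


0b110011001001111 << 5 = 0b11001100100111100000 = 838112

838112


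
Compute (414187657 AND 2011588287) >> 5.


Step 1: 414187657 & 2011588287 = 278921353
Step 2: 278921353 >> 5 = 8716292

8716292


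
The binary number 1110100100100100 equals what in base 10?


1110100100100100 in decimal = 59684

59684


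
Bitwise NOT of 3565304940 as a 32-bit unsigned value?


~0b11010100100000100011110001101100 = 0b101011011111011100001110010011 = 729662355 (32-bit unsigned)

729662355


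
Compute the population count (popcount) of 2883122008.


0b10101011110110001111001101011000 has 18 set bits

18


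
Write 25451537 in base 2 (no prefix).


25451537 = 1100001000101110000010001 in binary

1100001000101110000010001


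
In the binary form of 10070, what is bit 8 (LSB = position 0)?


0b10011101010110, position 8 = 1

1


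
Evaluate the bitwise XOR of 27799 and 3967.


0b110110010010111 ^ 0b111101111111 = 0b110001111101000 = 25576

25576


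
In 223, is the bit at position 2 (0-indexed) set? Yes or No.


0b11011111, bit 2 = 1. Yes

Yes


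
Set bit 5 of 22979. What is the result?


22979 | (1 << 5) = 22979 | 32 = 23011

23011


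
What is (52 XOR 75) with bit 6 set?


Step 1: 52 ^ 75 = 127
Step 2: 127 | (1 << 6) = 127 | 64 = 127

127


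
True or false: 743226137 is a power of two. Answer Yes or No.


0b101100010011001011101100011001. Multiple bits set => No

No


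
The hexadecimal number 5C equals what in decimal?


5C hex = 92 decimal

92


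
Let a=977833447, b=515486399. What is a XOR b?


977833447 ^ 515486399 = 619790168

619790168


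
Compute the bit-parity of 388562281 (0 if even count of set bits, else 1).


0b10111001010001111110101101001 has 17 ones => parity 1

1


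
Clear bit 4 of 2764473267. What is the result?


2764473267 & ~(1 << 4) = 2764473251

2764473251


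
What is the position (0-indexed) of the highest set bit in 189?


0b10111101. Highest set bit at position 7

7


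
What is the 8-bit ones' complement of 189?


189 ^ 255 = 66

66


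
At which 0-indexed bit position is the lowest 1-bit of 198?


0b11000110. Lowest set bit at position 1

1


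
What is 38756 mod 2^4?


38756 & 15 = 4

4


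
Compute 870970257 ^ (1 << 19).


870970257 ^ (1 << 19) = 870970257 ^ 524288 = 870445969

870445969


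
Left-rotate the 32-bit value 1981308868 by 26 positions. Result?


Rotate 0b1110110000110000101111111000100 left by 26 (32-bit) = 0b10001110110000110000101111111 = 299393407

299393407


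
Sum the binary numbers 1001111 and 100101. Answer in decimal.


1001111 + 100101 = 1110100 = 116

116


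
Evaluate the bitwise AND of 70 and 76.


0b1000110 & 0b1001100 = 0b1000100 = 68

68


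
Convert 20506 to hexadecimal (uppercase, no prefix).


20506 = 501A hex

501A


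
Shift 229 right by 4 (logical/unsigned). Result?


0b11100101 >> 4 = 0b1110 = 14

14


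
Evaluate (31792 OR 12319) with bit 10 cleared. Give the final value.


Step 1: 31792 | 12319 = 31807
Step 2: 31807 & ~(1 << 10) = 30783

30783


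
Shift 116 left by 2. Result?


0b1110100 << 2 = 0b111010000 = 464

464


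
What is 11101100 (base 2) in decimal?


11101100 in decimal = 236

236


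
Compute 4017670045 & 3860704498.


0b11101111011110001100011110011101 & 0b11100110000111011010110011110010 = 0b11100110000110001000010010010000 = 3860366480

3860366480


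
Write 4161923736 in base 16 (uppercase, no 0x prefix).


4161923736 = F811EA98 hex

F811EA98


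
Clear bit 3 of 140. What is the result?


140 & ~(1 << 3) = 132

132


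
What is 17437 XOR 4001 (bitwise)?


0b100010000011101 ^ 0b111110100001 = 0b100101110111100 = 19388

19388


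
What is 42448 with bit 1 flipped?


42448 ^ (1 << 1) = 42448 ^ 2 = 42450

42450


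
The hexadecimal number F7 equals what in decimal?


F7 hex = 247 decimal

247


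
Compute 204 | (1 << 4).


204 | (1 << 4) = 204 | 16 = 220

220


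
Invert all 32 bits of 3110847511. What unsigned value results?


3110847511 ^ 4294967295 = 1184119784

1184119784


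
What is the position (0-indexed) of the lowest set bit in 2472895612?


0b10010011011001010110010001111100. Lowest set bit at position 2

2


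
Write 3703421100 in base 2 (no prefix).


3703421100 = 11011100101111011011100010101100 in binary

11011100101111011011100010101100


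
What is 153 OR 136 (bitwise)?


0b10011001 | 0b10001000 = 0b10011001 = 153

153


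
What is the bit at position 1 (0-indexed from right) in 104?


0b1101000, position 1 = 0

0


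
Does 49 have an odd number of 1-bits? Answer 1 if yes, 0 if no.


0b110001 has 3 ones => parity 1

1


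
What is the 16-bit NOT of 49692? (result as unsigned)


~0b1100001000011100 = 0b11110111100011 = 15843 (16-bit unsigned)

15843


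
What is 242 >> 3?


0b11110010 >> 3 = 0b11110 = 30

30


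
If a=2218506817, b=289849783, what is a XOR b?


2218506817 ^ 289849783 = 2508028918

2508028918


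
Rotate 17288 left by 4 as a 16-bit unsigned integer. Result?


Rotate 0b100001110001000 left by 4 (16-bit) = 0b11100010000100 = 14468

14468


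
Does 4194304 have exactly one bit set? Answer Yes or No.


0b10000000000000000000000. Only one bit set => Yes

Yes


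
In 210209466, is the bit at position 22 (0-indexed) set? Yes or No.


0b1100100001111000101010111010, bit 22 = 0. No

No


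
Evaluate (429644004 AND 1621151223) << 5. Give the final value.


Step 1: 429644004 & 1621151223 = 8440036
Step 2: 8440036 << 5 = 270081152

270081152


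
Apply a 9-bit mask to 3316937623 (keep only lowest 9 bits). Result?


3316937623 & 511 = 407

407


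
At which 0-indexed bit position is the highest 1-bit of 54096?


0b1101001101010000. Highest set bit at position 15

15


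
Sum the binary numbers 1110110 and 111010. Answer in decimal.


1110110 + 111010 = 10110000 = 176

176


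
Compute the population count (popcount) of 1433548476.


0b1010101011100100011011010111100 has 17 set bits

17


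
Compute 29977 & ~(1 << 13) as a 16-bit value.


29977 & ~(1 << 13) = 21785

21785


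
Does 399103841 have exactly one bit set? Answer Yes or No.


0b10111110010011101011101100001. Multiple bits set => No

No


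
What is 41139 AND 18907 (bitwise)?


0b1010000010110011 & 0b100100111011011 = 0b10010011 = 147

147


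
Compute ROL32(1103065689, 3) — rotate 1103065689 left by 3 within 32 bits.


Rotate 0b1000001101111110111001001011001 left by 3 (32-bit) = 0b1101111110111001001011001010 = 234590922

234590922


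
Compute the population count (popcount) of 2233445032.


0b10000101000111111010101010101000 has 15 set bits

15


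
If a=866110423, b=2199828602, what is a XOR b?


866110423 ^ 2199828602 = 2961273773

2961273773


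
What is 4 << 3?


0b100 << 3 = 0b100000 = 32

32


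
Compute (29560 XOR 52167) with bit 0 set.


Step 1: 29560 ^ 52167 = 47295
Step 2: 47295 | (1 << 0) = 47295 | 1 = 47295

47295


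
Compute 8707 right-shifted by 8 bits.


0b10001000000011 >> 8 = 0b100010 = 34

34


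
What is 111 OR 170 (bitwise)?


0b1101111 | 0b10101010 = 0b11101111 = 239

239


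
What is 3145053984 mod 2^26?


3145053984 & 67108863 = 58046240

58046240


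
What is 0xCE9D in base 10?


CE9D hex = 52893 decimal

52893


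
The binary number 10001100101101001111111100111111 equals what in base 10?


10001100101101001111111100111111 in decimal = 2360672063

2360672063


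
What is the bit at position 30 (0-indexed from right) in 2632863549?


0b10011100111011100100111100111101, position 30 = 0

0


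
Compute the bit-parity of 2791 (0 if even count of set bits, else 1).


0b101011100111 has 8 ones => parity 0

0


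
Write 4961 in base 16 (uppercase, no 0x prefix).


4961 = 1361 hex

1361


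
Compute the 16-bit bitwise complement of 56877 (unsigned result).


~0b1101111000101101 = 0b10000111010010 = 8658 (16-bit unsigned)

8658


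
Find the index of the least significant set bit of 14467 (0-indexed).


0b11100010000011. Lowest set bit at position 0

0


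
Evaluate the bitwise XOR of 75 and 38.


0b1001011 ^ 0b100110 = 0b1101101 = 109

109


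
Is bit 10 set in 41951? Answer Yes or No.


0b1010001111011111, bit 10 = 0. No

No


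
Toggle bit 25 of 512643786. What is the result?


512643786 ^ (1 << 25) = 512643786 ^ 33554432 = 479089354

479089354


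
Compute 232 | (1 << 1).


232 | (1 << 1) = 232 | 2 = 234

234


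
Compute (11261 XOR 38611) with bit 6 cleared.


Step 1: 11261 ^ 38611 = 48430
Step 2: 48430 & ~(1 << 6) = 48430

48430


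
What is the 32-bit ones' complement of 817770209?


817770209 ^ 4294967295 = 3477197086

3477197086


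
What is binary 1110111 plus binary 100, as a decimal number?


1110111 + 100 = 1111011 = 123

123


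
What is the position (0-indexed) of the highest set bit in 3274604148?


0b11000011001011100111111001110100. Highest set bit at position 31

31


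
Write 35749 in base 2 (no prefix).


35749 = 1000101110100101 in binary

1000101110100101


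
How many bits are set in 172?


0b10101100 has 4 set bits

4


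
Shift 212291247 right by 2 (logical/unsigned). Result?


0b1100101001110100111010101111 >> 2 = 0b11001010011101001110101011 = 53072811

53072811


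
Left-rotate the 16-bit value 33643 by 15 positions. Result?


Rotate 0b1000001101101011 left by 15 (16-bit) = 0b1100000110110101 = 49589

49589


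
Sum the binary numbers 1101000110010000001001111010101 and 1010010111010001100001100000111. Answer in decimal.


1101000110010000001001111010101 + 1010010111010001100001100000111 = 10111011101100001101011011011100 = 3148928732

3148928732


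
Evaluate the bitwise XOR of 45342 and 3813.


0b1011000100011110 ^ 0b111011100101 = 0b1011111111111011 = 49147

49147


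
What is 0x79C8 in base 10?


79C8 hex = 31176 decimal

31176


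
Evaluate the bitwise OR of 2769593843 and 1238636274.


0b10100101000101001010010111110011 | 0b1001001110101000001011011110010 = 0b11101101110101001011011111110011 = 3990140915

3990140915


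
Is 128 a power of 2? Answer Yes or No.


0b10000000. Only one bit set => Yes

Yes


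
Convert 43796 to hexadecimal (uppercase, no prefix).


43796 = AB14 hex

AB14


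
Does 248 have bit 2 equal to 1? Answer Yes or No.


0b11111000, bit 2 = 0. No

No


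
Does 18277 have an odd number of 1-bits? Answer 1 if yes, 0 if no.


0b100011101100101 has 8 ones => parity 0

0


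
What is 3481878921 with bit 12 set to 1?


3481878921 | (1 << 12) = 3481878921 | 4096 = 3481883017

3481883017


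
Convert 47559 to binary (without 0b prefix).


47559 = 1011100111000111 in binary

1011100111000111


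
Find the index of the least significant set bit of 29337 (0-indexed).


0b111001010011001. Lowest set bit at position 0

0


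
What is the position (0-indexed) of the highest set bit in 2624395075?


0b10011100011011010001011101000011. Highest set bit at position 31

31


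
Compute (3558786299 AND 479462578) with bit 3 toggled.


Step 1: 3558786299 & 479462578 = 336856242
Step 2: 336856242 ^ (1 << 3) = 336856242 ^ 8 = 336856250

336856250


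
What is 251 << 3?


0b11111011 << 3 = 0b11111011000 = 2008

2008


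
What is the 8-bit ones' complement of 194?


194 ^ 255 = 61

61


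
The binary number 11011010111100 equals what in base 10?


11011010111100 in decimal = 14012

14012


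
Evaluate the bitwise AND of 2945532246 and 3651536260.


0b10101111100100010100000101010110 & 0b11011001101001100000010110000100 = 0b10001001100000000000000100000100 = 2306867460

2306867460


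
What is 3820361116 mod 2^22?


3820361116 & 4194303 = 3544476

3544476


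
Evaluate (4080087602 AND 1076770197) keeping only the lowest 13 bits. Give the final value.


Step 1: 4080087602 & 1076770197 = 1075851280
Step 2: 1075851280 & 8191 = 4112

4112


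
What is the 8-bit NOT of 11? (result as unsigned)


~0b1011 = 0b11110100 = 244 (8-bit unsigned)

244


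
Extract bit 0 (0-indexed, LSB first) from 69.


0b1000101, position 0 = 1

1


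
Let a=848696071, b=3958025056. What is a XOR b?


848696071 ^ 3958025056 = 3648829543

3648829543


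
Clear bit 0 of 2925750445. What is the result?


2925750445 & ~(1 << 0) = 2925750444

2925750444


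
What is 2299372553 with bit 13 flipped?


2299372553 ^ (1 << 13) = 2299372553 ^ 8192 = 2299364361

2299364361


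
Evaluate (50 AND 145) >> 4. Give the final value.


Step 1: 50 & 145 = 16
Step 2: 16 >> 4 = 1

1


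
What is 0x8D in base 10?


8D hex = 141 decimal

141


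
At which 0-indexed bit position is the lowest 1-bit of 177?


0b10110001. Lowest set bit at position 0

0


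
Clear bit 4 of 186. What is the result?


186 & ~(1 << 4) = 170

170


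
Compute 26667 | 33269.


0b110100000101011 | 0b1000000111110101 = 0b1110100111111111 = 59903

59903


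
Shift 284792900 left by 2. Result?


0b10000111110011001100001000100 << 2 = 0b1000011111001100110000100010000 = 1139171600

1139171600


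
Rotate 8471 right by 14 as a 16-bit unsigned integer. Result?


Rotate 0b10000100010111 right by 14 (16-bit) = 0b1000010001011100 = 33884

33884


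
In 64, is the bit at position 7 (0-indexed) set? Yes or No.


0b1000000, bit 7 = 0. No

No


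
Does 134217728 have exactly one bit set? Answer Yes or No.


0b1000000000000000000000000000. Only one bit set => Yes

Yes


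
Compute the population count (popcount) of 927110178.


0b110111010000101001010000100010 has 12 set bits

12


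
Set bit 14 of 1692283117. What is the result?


1692283117 | (1 << 14) = 1692283117 | 16384 = 1692299501

1692299501


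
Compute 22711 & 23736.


0b101100010110111 & 0b101110010111000 = 0b101100010110000 = 22704

22704


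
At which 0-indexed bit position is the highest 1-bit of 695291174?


0b101001011100010100110100100110. Highest set bit at position 29

29


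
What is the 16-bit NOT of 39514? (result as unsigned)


~0b1001101001011010 = 0b110010110100101 = 26021 (16-bit unsigned)

26021


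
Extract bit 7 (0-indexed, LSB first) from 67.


0b1000011, position 7 = 0

0


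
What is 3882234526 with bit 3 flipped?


3882234526 ^ (1 << 3) = 3882234526 ^ 8 = 3882234518

3882234518


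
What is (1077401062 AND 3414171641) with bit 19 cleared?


Step 1: 1077401062 & 3414171641 = 1073747424
Step 2: 1073747424 & ~(1 << 19) = 1073747424

1073747424


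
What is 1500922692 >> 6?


0b1011001011101100100001101000100 >> 6 = 0b1011001011101100100001101 = 23451917

23451917


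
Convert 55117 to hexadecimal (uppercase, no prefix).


55117 = D74D hex

D74D


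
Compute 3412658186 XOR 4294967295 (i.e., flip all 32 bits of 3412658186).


3412658186 ^ 4294967295 = 882309109

882309109


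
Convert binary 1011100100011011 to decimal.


1011100100011011 in decimal = 47387

47387


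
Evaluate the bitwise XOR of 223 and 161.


0b11011111 ^ 0b10100001 = 0b1111110 = 126

126


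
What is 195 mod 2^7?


195 & 127 = 67

67


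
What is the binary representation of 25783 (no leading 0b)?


25783 = 110010010110111 in binary

110010010110111


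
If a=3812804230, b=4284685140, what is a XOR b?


3812804230 ^ 4284685140 = 471981522

471981522


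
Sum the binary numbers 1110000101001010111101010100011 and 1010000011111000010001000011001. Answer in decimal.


1110000101001010111101010100011 + 1010000011111000010001000011001 = 11000001001000011001110010111100 = 3240205500

3240205500


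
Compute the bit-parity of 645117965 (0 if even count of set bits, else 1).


0b100110011100111011100000001101 has 15 ones => parity 1

1


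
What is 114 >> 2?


0b1110010 >> 2 = 0b11100 = 28

28


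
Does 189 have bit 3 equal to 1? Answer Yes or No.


0b10111101, bit 3 = 1. Yes

Yes


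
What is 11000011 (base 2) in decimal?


11000011 in decimal = 195

195


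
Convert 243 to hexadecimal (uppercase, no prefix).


243 = F3 hex

F3


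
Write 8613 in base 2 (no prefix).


8613 = 10000110100101 in binary

10000110100101


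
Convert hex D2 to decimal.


D2 hex = 210 decimal

210


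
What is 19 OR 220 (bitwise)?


0b10011 | 0b11011100 = 0b11011111 = 223

223


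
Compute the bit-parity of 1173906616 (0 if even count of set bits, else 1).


0b1000101111110000110010010111000 has 15 ones => parity 1

1


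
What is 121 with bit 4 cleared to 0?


121 & ~(1 << 4) = 105

105


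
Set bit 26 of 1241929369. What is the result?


1241929369 | (1 << 26) = 1241929369 | 67108864 = 1309038233

1309038233


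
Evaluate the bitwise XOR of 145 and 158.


0b10010001 ^ 0b10011110 = 0b1111 = 15

15


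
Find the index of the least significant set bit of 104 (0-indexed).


0b1101000. Lowest set bit at position 3

3


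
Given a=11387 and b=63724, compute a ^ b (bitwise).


11387 ^ 63724 = 54423

54423


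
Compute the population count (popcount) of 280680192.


0b10000101110101101011100000000 has 12 set bits

12


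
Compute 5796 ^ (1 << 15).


5796 ^ (1 << 15) = 5796 ^ 32768 = 38564

38564


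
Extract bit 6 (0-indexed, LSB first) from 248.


0b11111000, position 6 = 1

1


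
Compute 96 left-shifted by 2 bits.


0b1100000 << 2 = 0b110000000 = 384

384


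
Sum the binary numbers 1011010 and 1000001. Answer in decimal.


1011010 + 1000001 = 10011011 = 155

155


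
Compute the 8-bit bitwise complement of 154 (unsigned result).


~0b10011010 = 0b1100101 = 101 (8-bit unsigned)

101


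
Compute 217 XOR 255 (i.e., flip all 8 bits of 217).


217 ^ 255 = 38

38


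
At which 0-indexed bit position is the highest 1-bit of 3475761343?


0b11001111001010111110100010111111. Highest set bit at position 31

31


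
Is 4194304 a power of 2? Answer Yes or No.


0b10000000000000000000000. Only one bit set => Yes

Yes


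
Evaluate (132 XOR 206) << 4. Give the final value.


Step 1: 132 ^ 206 = 74
Step 2: 74 << 4 = 1184

1184


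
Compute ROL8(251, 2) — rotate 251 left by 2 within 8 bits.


Rotate 0b11111011 left by 2 (8-bit) = 0b11101111 = 239

239


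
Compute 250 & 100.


0b11111010 & 0b1100100 = 0b1100000 = 96

96


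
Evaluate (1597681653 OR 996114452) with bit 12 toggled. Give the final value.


Step 1: 1597681653 | 996114452 = 2139074549
Step 2: 2139074549 ^ (1 << 12) = 2139074549 ^ 4096 = 2139078645

2139078645
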